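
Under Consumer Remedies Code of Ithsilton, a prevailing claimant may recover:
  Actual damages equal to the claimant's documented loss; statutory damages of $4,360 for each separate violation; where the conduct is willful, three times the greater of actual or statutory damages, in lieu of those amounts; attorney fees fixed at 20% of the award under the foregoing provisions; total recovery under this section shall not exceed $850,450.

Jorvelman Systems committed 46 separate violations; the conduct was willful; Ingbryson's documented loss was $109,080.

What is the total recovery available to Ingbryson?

$722,016

Statutory damages: 46 × $4,360 = $200,560
Greater of actual damages ($109,080) or statutory damages ($200,560): $200,560
Trebled: 3 × $200,560 = $601,680
Attorney fees: 20% of $601,680 = $120,336
Total before cap: $601,680 + $120,336 = $722,016
Cap at $850,450: $722,016 is within the cap, no reduction.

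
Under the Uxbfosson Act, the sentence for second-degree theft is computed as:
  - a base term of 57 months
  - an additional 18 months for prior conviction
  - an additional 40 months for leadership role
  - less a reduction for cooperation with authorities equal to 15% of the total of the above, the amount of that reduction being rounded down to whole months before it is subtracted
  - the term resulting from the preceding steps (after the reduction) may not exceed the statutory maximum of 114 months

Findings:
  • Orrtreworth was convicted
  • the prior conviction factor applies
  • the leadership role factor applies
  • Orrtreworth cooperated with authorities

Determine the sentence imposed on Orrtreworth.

98 months

Prior conviction enhancement: +18 months
Leadership role enhancement: +40 months
Adjusted term: 57 months + 18 months + 40 months = 115 months
Cooperation with authorities reduction: 15% of 115 months = 17 months (rounded down)
After reduction: 115 − 17 = 98 months
Cap at 114 months: 98 months is within the cap, no reduction.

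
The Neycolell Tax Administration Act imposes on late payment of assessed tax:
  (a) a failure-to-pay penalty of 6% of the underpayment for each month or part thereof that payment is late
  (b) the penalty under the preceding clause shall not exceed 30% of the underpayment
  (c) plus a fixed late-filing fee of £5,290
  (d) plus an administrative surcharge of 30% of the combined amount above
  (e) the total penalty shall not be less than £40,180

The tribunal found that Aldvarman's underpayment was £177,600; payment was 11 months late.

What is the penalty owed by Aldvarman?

Accrued rate: 6% × 11 = 66%, capped at 30% → 30%
Failure-to-pay penalty: 30% of £177,600 = £53,280
Penalty before surcharge: £53,280 + £5,290 = £58,570
Administrative surcharge: 30% of £58,570 = £17,571
Total penalty: £58,570 + £17,571 = £76,141
Minimum £40,180: £76,141 meets the minimum, no increase.

£76,141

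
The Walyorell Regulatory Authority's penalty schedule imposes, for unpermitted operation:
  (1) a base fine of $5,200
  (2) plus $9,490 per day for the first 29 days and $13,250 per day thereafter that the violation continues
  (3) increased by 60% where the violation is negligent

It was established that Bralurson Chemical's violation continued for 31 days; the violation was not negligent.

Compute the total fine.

$306,910

First 29 days: 29 × $9,490 = $275,210
Remaining days: (31 − 29) × $13,250 = $26,500
Per-day component: $275,210 + $26,500 = $301,710
Base plus per-day: $5,200 + $301,710 = $306,910
The violation was not negligent: no 60% increase.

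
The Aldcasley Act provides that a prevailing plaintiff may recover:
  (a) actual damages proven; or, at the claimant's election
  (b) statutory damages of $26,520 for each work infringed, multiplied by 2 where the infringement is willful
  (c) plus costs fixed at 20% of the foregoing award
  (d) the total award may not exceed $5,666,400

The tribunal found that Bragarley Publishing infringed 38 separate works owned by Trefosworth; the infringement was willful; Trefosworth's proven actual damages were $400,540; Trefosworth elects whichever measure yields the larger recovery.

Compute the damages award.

$2,418,624

Statutory damages: 38 × $26,520 = $1,007,760
Doubled: 2 × $1,007,760 = $2,015,520
Greater of actual damages ($400,540) or enhanced statutory damages ($2,015,520): $2,015,520
Costs: 20% of $2,015,520 = $403,104
Award plus costs: $2,015,520 + $403,104 = $2,418,624
Cap at $5,666,400: $2,418,624 is within the cap, no reduction.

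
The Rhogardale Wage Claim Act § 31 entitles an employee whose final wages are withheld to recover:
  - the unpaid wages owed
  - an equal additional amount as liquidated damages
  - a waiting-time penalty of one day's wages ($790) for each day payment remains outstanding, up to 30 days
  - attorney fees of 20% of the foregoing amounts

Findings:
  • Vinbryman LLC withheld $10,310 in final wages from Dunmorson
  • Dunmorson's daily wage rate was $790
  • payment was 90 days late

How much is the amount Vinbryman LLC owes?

Liquidated damages (equal amount): $10,310
Penalty days: min(90, 30) = 30
Waiting-time penalty: 30 × $790 = $23,700
Subtotal: $10,310 + $10,310 + $23,700 = $44,320
Attorney fees: 20% of $44,320 = $8,864
Total award: $44,320 + $8,864 = $53,184

$53,184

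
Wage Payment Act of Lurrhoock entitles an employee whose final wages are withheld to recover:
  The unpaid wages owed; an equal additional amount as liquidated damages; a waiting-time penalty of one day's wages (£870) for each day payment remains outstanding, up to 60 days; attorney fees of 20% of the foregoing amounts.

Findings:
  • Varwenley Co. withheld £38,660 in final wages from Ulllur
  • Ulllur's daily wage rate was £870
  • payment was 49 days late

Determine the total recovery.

£143,940

Liquidated damages (equal amount): £38,660
Penalty days: min(49, 60) = 49
Waiting-time penalty: 49 × £870 = £42,630
Subtotal: £38,660 + £38,660 + £42,630 = £119,950
Attorney fees: 20% of £119,950 = £23,990
Total award: £119,950 + £23,990 = £143,940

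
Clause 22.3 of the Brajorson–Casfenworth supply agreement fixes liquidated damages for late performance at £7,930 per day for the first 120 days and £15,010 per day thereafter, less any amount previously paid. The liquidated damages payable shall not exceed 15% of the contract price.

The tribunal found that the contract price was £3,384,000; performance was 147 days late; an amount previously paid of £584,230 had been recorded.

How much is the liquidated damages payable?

Liquidated damages: £507,600

First 120 days: 120 × £7,930 = £951,600
Remaining days: (147 − 120) × £15,010 = £405,270
Accrued per-day damages: £951,600 + £405,270 = £1,356,870
Less amount previously paid: £1,356,870 − £584,230 = £772,640
Cap: 15% of £3,384,000 = £507,600
Cap at £507,600: £772,640 exceeds the cap → £507,600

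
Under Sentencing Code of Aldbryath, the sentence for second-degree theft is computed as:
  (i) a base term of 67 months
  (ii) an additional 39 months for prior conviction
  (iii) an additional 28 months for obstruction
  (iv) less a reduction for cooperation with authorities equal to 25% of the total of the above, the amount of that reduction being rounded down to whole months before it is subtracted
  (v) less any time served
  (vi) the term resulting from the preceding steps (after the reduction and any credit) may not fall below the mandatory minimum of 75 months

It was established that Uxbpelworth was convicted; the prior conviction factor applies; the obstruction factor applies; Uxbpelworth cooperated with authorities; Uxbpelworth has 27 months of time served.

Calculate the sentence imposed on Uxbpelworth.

Prior conviction enhancement: +39 months
Obstruction enhancement: +28 months
Adjusted term: 67 months + 39 months + 28 months = 134 months
Cooperation with authorities reduction: 25% of 134 months = 33 months (rounded down)
After reduction: 134 − 33 = 101 months
Less time served: 101 months − 27 months = 74 months
Minimum 75 months: 74 months is below the minimum → 75 months

Sentence: 75 months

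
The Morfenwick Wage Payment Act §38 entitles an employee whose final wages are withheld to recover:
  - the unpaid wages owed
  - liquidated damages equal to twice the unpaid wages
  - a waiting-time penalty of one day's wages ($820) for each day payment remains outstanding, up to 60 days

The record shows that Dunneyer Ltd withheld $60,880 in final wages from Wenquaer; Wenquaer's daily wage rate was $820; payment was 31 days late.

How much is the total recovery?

$208,060

Doubled: 2 × $60,880 = $121,760
Penalty days: min(31, 60) = 31
Waiting-time penalty: 31 × $820 = $25,420
Total award: $60,880 + $121,760 + $25,420 = $208,060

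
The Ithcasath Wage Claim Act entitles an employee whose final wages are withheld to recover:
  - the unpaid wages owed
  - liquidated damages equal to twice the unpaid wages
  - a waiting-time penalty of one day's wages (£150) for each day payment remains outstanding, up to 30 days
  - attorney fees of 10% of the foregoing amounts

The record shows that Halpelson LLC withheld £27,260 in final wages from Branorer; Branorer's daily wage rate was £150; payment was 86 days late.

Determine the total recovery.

£94,908

Doubled: 2 × £27,260 = £54,520
Penalty days: min(86, 30) = 30
Waiting-time penalty: 30 × £150 = £4,500
Subtotal: £27,260 + £54,520 + £4,500 = £86,280
Attorney fees: 10% of £86,280 = £8,628
Total award: £86,280 + £8,628 = £94,908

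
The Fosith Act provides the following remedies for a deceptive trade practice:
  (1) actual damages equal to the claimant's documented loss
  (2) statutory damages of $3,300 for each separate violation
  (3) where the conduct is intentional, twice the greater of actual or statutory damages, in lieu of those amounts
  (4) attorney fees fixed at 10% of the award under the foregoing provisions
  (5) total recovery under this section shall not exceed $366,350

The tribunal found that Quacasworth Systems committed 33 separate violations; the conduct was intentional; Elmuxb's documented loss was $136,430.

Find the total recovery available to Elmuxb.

$300,146

Statutory damages: 33 × $3,300 = $108,900
Greater of actual damages ($136,430) or statutory damages ($108,900): $136,430
Doubled: 2 × $136,430 = $272,860
Attorney fees: 10% of $272,860 = $27,286
Total before cap: $272,860 + $27,286 = $300,146
Cap at $366,350: $300,146 is within the cap, no reduction.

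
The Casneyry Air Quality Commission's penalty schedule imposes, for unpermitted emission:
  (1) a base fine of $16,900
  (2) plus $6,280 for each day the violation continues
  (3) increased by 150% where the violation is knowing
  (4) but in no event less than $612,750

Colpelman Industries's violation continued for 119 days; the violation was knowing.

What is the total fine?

$1,910,550

Per-day component: 119 × $6,280 = $747,320
Base plus per-day: $16,900 + $747,320 = $764,220
Enhancement: 150% of $764,220 = $1,146,330
Enhanced fine: $764,220 + $1,146,330 = $1,910,550
Minimum $612,750: $1,910,550 meets the minimum, no increase.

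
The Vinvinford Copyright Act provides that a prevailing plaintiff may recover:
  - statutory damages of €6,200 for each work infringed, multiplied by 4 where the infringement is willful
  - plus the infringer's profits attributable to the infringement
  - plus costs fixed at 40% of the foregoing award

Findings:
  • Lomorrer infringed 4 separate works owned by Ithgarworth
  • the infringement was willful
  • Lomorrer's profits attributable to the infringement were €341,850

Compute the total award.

Statutory damages: 4 × €6,200 = €24,800
Multiplied by 4: 4 × €24,800 = €99,200
Combined award: €99,200 + €341,850 = €441,050
Costs: 40% of €441,050 = €176,420
Award plus costs: €441,050 + €176,420 = €617,470

€617,470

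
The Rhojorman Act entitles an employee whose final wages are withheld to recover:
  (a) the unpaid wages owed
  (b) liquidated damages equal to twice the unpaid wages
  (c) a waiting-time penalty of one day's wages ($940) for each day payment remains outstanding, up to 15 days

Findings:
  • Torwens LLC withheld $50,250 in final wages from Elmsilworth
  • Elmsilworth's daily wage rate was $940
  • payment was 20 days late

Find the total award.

$164,850

Doubled: 2 × $50,250 = $100,500
Penalty days: min(20, 15) = 15
Waiting-time penalty: 15 × $940 = $14,100
Total award: $50,250 + $100,500 + $14,100 = $164,850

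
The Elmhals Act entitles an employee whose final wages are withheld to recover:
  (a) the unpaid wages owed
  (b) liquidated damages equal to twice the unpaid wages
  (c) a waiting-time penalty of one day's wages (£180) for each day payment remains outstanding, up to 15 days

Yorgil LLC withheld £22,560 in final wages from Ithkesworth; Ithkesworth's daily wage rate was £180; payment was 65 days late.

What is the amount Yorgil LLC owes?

Doubled: 2 × £22,560 = £45,120
Penalty days: min(65, 15) = 15
Waiting-time penalty: 15 × £180 = £2,700
Total award: £22,560 + £45,120 + £2,700 = £70,380

£70,380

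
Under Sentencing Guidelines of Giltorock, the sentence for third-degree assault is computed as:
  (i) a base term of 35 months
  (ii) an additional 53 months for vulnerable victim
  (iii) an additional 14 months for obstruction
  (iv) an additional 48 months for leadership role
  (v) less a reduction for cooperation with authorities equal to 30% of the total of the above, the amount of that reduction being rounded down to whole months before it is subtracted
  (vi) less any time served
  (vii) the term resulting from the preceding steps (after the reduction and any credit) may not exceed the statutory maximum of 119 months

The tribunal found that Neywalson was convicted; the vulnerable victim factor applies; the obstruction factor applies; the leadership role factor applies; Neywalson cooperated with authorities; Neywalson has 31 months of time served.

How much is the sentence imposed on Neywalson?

Vulnerable victim enhancement: +53 months
Obstruction enhancement: +14 months
Leadership role enhancement: +48 months
Adjusted term: 35 months + 53 months + 14 months + 48 months = 150 months
Cooperation with authorities reduction: 30% of 150 months = 45 months (rounded down)
After reduction: 150 − 45 = 105 months
Less time served: 105 months − 31 months = 74 months
Cap at 119 months: 74 months is within the cap, no reduction.

74 months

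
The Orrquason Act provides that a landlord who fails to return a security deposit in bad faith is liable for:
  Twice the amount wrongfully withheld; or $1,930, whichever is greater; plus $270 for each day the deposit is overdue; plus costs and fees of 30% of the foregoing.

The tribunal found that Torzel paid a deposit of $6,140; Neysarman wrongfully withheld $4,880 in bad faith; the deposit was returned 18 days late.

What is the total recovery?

Doubled: 2 × $4,880 = $9,760
Minimum $1,930: $9,760 meets the minimum, no increase.
Late-return penalty: 18 × $270 = $4,860
Damages plus late penalty: $9,760 + $4,860 = $14,620
Costs and fees: 30% of $14,620 = $4,386
Total recovery: $14,620 + $4,386 = $19,006

$19,006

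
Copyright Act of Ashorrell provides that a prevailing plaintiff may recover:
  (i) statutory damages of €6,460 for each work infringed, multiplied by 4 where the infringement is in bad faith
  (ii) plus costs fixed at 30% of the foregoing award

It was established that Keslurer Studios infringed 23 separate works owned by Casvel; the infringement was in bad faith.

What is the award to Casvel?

€772,616

Statutory damages: 23 × €6,460 = €148,580
Multiplied by 4: 4 × €148,580 = €594,320
Costs: 30% of €594,320 = €178,296
Award plus costs: €594,320 + €178,296 = €772,616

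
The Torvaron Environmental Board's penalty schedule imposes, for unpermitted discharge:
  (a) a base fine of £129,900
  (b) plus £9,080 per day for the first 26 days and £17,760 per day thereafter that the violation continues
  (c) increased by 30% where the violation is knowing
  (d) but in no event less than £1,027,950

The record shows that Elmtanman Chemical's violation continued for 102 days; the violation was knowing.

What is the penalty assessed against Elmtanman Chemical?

First 26 days: 26 × £9,080 = £236,080
Remaining days: (102 − 26) × £17,760 = £1,349,760
Per-day component: £236,080 + £1,349,760 = £1,585,840
Base plus per-day: £129,900 + £1,585,840 = £1,715,740
Enhancement: 30% of £1,715,740 = £514,722
Enhanced fine: £1,715,740 + £514,722 = £2,230,462
Minimum £1,027,950: £2,230,462 meets the minimum, no increase.

£2,230,462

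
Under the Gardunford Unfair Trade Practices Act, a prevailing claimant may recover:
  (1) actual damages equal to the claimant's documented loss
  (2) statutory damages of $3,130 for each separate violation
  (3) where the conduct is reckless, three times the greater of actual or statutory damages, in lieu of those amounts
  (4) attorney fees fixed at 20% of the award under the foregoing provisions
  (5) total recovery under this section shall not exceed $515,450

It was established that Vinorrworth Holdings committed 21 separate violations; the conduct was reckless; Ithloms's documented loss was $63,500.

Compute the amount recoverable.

Statutory damages: 21 × $3,130 = $65,730
Greater of actual damages ($63,500) or statutory damages ($65,730): $65,730
Trebled: 3 × $65,730 = $197,190
Attorney fees: 20% of $197,190 = $39,438
Total before cap: $197,190 + $39,438 = $236,628
Cap at $515,450: $236,628 is within the cap, no reduction.

$236,628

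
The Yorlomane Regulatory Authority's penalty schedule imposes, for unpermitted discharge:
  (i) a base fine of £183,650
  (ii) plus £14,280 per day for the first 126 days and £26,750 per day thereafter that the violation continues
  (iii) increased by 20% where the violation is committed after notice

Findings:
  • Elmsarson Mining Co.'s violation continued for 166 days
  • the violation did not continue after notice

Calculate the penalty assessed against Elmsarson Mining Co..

£3,052,930

First 126 days: 126 × £14,280 = £1,799,280
Remaining days: (166 − 126) × £26,750 = £1,070,000
Per-day component: £1,799,280 + £1,070,000 = £2,869,280
Base plus per-day: £183,650 + £2,869,280 = £3,052,930
The violation did not continue after notice: no 20% increase.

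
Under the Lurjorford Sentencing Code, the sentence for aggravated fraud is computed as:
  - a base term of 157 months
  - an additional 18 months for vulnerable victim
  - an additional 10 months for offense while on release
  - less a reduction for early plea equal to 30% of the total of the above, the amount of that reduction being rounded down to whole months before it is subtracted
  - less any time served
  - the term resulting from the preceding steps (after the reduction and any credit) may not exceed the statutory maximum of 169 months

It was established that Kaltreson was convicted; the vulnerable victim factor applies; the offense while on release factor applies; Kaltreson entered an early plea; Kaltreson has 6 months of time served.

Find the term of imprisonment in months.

124 months

Vulnerable victim enhancement: +18 months
Offense while on release enhancement: +10 months
Adjusted term: 157 months + 18 months + 10 months = 185 months
Early plea reduction: 30% of 185 months = 55 months (rounded down)
After reduction: 185 − 55 = 130 months
Less time served: 130 months − 6 months = 124 months
Cap at 169 months: 124 months is within the cap, no reduction.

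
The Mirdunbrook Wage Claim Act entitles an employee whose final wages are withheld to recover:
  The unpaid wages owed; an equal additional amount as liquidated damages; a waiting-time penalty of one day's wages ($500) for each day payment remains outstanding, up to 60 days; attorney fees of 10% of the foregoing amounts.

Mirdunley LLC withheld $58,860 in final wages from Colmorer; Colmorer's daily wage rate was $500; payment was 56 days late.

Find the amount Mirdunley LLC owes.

Liquidated damages (equal amount): $58,860
Penalty days: min(56, 60) = 56
Waiting-time penalty: 56 × $500 = $28,000
Subtotal: $58,860 + $58,860 + $28,000 = $145,720
Attorney fees: 10% of $145,720 = $14,572
Total award: $145,720 + $14,572 = $160,292

$160,292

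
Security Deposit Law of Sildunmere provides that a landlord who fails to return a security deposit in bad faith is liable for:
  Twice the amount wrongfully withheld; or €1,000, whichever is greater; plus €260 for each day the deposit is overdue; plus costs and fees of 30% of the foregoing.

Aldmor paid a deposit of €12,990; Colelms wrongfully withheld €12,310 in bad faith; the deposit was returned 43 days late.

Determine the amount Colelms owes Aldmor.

Doubled: 2 × €12,310 = €24,620
Minimum €1,000: €24,620 meets the minimum, no increase.
Late-return penalty: 43 × €260 = €11,180
Damages plus late penalty: €24,620 + €11,180 = €35,800
Costs and fees: 30% of €35,800 = €10,740
Total recovery: €35,800 + €10,740 = €46,540

€46,540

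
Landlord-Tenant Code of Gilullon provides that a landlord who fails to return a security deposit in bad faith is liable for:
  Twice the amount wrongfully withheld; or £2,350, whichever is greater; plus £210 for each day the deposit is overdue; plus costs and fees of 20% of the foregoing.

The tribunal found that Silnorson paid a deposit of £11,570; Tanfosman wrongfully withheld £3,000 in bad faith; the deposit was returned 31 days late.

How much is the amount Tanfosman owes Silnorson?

Doubled: 2 × £3,000 = £6,000
Minimum £2,350: £6,000 meets the minimum, no increase.
Late-return penalty: 31 × £210 = £6,510
Damages plus late penalty: £6,000 + £6,510 = £12,510
Costs and fees: 20% of £12,510 = £2,502
Total recovery: £12,510 + £2,502 = £15,012

£15,012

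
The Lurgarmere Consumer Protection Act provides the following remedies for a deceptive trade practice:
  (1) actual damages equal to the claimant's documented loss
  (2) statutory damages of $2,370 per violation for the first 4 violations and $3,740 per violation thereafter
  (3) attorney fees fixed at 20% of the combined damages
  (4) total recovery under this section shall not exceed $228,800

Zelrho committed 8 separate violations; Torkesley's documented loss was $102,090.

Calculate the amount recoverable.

First 4 violations: 4 × $2,370 = $9,480
Remaining violations: (8 − 4) × $3,740 = $14,960
Statutory damages: $9,480 + $14,960 = $24,440
Combined damages: $102,090 + $24,440 = $126,530
Attorney fees: 20% of $126,530 = $25,306
Total before cap: $126,530 + $25,306 = $151,836
Cap at $228,800: $151,836 is within the cap, no reduction.

$151,836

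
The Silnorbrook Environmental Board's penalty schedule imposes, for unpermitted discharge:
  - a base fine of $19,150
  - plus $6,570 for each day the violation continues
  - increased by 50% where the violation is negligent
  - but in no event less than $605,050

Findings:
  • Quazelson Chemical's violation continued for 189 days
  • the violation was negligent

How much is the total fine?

$1,891,320

Per-day component: 189 × $6,570 = $1,241,730
Base plus per-day: $19,150 + $1,241,730 = $1,260,880
Enhancement: 50% of $1,260,880 = $630,440
Enhanced fine: $1,260,880 + $630,440 = $1,891,320
Minimum $605,050: $1,891,320 meets the minimum, no increase.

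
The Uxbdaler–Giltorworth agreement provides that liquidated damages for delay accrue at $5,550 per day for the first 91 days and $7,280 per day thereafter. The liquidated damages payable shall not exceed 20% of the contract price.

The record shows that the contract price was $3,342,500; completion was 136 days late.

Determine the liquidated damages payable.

$668,500

First 91 days: 91 × $5,550 = $505,050
Remaining days: (136 − 91) × $7,280 = $327,600
Accrued per-day damages: $505,050 + $327,600 = $832,650
Cap: 20% of $3,342,500 = $668,500
Cap at $668,500: $832,650 exceeds the cap → $668,500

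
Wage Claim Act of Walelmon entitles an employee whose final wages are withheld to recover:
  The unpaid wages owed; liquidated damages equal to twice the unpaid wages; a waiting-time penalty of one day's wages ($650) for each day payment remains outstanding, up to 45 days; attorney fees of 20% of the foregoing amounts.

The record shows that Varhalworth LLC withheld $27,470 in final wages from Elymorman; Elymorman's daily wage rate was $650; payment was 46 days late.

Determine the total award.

$133,992

Doubled: 2 × $27,470 = $54,940
Penalty days: min(46, 45) = 45
Waiting-time penalty: 45 × $650 = $29,250
Subtotal: $27,470 + $54,940 + $29,250 = $111,660
Attorney fees: 20% of $111,660 = $22,332
Total award: $111,660 + $22,332 = $133,992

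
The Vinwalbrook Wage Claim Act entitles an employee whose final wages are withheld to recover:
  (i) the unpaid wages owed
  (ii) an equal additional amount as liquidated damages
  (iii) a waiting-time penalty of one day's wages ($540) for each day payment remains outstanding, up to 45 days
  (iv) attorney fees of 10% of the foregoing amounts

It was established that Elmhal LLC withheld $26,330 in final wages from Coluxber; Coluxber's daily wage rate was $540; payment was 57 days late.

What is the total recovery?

$84,656

Liquidated damages (equal amount): $26,330
Penalty days: min(57, 45) = 45
Waiting-time penalty: 45 × $540 = $24,300
Subtotal: $26,330 + $26,330 + $24,300 = $76,960
Attorney fees: 10% of $76,960 = $7,696
Total award: $76,960 + $7,696 = $84,656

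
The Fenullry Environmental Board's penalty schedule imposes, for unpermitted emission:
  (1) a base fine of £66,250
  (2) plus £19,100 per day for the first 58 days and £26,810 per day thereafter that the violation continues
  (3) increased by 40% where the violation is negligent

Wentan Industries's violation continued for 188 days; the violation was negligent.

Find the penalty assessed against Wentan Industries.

First 58 days: 58 × £19,100 = £1,107,800
Remaining days: (188 − 58) × £26,810 = £3,485,300
Per-day component: £1,107,800 + £3,485,300 = £4,593,100
Base plus per-day: £66,250 + £4,593,100 = £4,659,350
Enhancement: 40% of £4,659,350 = £1,863,740
Enhanced fine: £4,659,350 + £1,863,740 = £6,523,090

Civil penalty: £6,523,090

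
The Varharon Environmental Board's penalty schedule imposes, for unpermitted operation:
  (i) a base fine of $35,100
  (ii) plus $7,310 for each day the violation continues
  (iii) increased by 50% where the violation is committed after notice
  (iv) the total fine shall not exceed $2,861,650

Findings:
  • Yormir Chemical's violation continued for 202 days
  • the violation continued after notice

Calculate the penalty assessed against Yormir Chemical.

Per-day component: 202 × $7,310 = $1,476,620
Base plus per-day: $35,100 + $1,476,620 = $1,511,720
Enhancement: 50% of $1,511,720 = $755,860
Enhanced fine: $1,511,720 + $755,860 = $2,267,580
Cap at $2,861,650: $2,267,580 is within the cap, no reduction.

Civil penalty: $2,267,580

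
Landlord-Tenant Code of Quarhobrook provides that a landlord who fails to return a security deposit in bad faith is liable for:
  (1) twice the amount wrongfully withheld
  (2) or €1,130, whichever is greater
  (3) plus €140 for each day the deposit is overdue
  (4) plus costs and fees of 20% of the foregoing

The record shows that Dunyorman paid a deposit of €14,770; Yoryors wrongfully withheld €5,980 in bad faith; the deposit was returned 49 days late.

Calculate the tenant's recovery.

Doubled: 2 × €5,980 = €11,960
Minimum €1,130: €11,960 meets the minimum, no increase.
Late-return penalty: 49 × €140 = €6,860
Damages plus late penalty: €11,960 + €6,860 = €18,820
Costs and fees: 20% of €18,820 = €3,764
Total recovery: €18,820 + €3,764 = €22,584

€22,584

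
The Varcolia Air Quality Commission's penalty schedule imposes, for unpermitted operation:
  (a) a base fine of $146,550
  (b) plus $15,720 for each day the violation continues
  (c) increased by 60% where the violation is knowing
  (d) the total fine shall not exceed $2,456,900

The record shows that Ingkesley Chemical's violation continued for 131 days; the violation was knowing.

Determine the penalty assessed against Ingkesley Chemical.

Per-day component: 131 × $15,720 = $2,059,320
Base plus per-day: $146,550 + $2,059,320 = $2,205,870
Enhancement: 60% of $2,205,870 = $1,323,522
Enhanced fine: $2,205,870 + $1,323,522 = $3,529,392
Cap at $2,456,900: $3,529,392 exceeds the cap → $2,456,900

$2,456,900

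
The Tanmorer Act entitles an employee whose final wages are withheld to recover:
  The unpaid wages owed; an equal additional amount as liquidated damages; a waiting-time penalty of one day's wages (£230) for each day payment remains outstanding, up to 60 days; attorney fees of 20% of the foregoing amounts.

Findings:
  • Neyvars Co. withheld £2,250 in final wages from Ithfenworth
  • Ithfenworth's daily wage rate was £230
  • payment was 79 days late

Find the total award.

£21,960

Liquidated damages (equal amount): £2,250
Penalty days: min(79, 60) = 60
Waiting-time penalty: 60 × £230 = £13,800
Subtotal: £2,250 + £2,250 + £13,800 = £18,300
Attorney fees: 20% of £18,300 = £3,660
Total award: £18,300 + £3,660 = £21,960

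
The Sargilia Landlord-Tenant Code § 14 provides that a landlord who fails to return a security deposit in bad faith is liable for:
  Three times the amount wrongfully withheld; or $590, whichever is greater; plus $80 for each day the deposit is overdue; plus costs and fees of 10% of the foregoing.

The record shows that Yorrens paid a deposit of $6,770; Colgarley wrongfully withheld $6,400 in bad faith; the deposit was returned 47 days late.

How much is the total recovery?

$25,256

Trebled: 3 × $6,400 = $19,200
Minimum $590: $19,200 meets the minimum, no increase.
Late-return penalty: 47 × $80 = $3,760
Damages plus late penalty: $19,200 + $3,760 = $22,960
Costs and fees: 10% of $22,960 = $2,296
Total recovery: $22,960 + $2,296 = $25,256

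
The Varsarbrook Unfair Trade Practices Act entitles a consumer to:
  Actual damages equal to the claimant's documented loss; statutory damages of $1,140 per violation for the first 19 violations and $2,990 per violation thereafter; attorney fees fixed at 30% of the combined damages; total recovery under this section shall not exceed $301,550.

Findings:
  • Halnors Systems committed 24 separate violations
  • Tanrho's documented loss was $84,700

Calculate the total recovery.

$157,703

First 19 violations: 19 × $1,140 = $21,660
Remaining violations: (24 − 19) × $2,990 = $14,950
Statutory damages: $21,660 + $14,950 = $36,610
Combined damages: $84,700 + $36,610 = $121,310
Attorney fees: 30% of $121,310 = $36,393
Total before cap: $121,310 + $36,393 = $157,703
Cap at $301,550: $157,703 is within the cap, no reduction.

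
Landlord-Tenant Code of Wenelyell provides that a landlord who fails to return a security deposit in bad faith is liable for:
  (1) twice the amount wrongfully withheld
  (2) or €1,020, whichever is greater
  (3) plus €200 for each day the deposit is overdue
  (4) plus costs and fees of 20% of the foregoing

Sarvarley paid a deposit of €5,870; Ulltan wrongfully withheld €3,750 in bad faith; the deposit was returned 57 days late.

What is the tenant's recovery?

€22,680

Doubled: 2 × €3,750 = €7,500
Minimum €1,020: €7,500 meets the minimum, no increase.
Late-return penalty: 57 × €200 = €11,400
Damages plus late penalty: €7,500 + €11,400 = €18,900
Costs and fees: 20% of €18,900 = €3,780
Total recovery: €18,900 + €3,780 = €22,680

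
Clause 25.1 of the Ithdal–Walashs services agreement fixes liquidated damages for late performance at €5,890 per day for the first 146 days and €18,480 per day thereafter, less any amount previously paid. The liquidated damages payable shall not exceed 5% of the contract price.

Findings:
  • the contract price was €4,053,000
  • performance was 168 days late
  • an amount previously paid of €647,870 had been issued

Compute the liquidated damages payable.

€202,650

First 146 days: 146 × €5,890 = €859,940
Remaining days: (168 − 146) × €18,480 = €406,560
Accrued per-day damages: €859,940 + €406,560 = €1,266,500
Less amount previously paid: €1,266,500 − €647,870 = €618,630
Cap: 5% of €4,053,000 = €202,650
Cap at €202,650: €618,630 exceeds the cap → €202,650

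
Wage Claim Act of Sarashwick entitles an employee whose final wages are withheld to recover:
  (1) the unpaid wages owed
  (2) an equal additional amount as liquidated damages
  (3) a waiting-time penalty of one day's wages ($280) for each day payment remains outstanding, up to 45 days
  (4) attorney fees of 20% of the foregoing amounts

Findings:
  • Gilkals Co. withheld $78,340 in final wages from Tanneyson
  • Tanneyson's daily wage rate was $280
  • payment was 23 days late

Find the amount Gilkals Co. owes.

$195,744

Liquidated damages (equal amount): $78,340
Penalty days: min(23, 45) = 23
Waiting-time penalty: 23 × $280 = $6,440
Subtotal: $78,340 + $78,340 + $6,440 = $163,120
Attorney fees: 20% of $163,120 = $32,624
Total award: $163,120 + $32,624 = $195,744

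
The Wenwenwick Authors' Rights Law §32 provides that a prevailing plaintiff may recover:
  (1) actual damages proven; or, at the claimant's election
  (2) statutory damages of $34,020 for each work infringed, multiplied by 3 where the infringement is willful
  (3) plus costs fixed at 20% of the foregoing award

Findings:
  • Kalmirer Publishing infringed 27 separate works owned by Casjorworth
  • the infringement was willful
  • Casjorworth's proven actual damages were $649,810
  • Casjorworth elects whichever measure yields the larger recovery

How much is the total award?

$3,306,744

Statutory damages: 27 × $34,020 = $918,540
Trebled: 3 × $918,540 = $2,755,620
Greater of actual damages ($649,810) or enhanced statutory damages ($2,755,620): $2,755,620
Costs: 20% of $2,755,620 = $551,124
Award plus costs: $2,755,620 + $551,124 = $3,306,744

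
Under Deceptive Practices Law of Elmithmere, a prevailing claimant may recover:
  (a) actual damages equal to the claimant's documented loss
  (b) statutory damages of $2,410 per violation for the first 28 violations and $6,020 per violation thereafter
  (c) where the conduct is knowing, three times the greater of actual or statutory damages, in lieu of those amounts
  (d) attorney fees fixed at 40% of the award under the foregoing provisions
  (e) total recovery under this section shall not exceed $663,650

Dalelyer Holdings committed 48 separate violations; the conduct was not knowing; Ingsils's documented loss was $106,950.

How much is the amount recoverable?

First 28 violations: 28 × $2,410 = $67,480
Remaining violations: (48 − 28) × $6,020 = $120,400
Statutory damages: $67,480 + $120,400 = $187,880
Conduct not knowing: the in-lieu enhancement does not apply.
Actual plus statutory damages: $106,950 + $187,880 = $294,830
Attorney fees: 40% of $294,830 = $117,932
Total before cap: $294,830 + $117,932 = $412,762
Cap at $663,650: $412,762 is within the cap, no reduction.

$412,762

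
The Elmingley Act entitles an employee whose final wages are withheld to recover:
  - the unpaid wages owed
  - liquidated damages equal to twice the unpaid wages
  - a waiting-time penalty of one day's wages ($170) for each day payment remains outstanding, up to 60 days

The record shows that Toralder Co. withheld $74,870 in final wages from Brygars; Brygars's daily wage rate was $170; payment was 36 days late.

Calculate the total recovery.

Doubled: 2 × $74,870 = $149,740
Penalty days: min(36, 60) = 36
Waiting-time penalty: 36 × $170 = $6,120
Total award: $74,870 + $149,740 + $6,120 = $230,730

$230,730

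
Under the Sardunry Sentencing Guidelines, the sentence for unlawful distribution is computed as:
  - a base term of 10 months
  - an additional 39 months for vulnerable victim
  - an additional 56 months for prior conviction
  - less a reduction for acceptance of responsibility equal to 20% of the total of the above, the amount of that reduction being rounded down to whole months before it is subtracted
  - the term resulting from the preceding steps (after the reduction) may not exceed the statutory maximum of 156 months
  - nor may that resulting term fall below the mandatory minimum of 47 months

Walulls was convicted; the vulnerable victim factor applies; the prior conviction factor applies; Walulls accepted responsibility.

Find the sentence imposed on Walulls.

Vulnerable victim enhancement: +39 months
Prior conviction enhancement: +56 months
Adjusted term: 10 months + 39 months + 56 months = 105 months
Acceptance of responsibility reduction: 20% of 105 months = 21 months (rounded down)
After reduction: 105 − 21 = 84 months
Cap at 156 months: 84 months is within the cap, no reduction.
Minimum 47 months: 84 months meets the minimum, no increase.

84 months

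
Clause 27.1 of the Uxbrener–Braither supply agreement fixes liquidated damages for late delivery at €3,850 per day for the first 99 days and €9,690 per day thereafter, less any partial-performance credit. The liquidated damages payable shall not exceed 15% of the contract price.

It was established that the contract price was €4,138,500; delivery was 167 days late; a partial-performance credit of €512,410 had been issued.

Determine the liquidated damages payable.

First 99 days: 99 × €3,850 = €381,150
Remaining days: (167 − 99) × €9,690 = €658,920
Accrued per-day damages: €381,150 + €658,920 = €1,040,070
Less partial-performance credit: €1,040,070 − €512,410 = €527,660
Cap: 15% of €4,138,500 = €620,775
Cap at €620,775: €527,660 is within the cap, no reduction.

€527,660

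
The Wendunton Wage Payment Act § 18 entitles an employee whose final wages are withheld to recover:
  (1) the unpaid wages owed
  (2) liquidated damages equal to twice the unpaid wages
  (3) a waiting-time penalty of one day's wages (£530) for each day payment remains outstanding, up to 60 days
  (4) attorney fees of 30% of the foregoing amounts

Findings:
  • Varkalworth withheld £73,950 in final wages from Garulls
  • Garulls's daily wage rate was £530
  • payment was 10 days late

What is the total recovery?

£295,295

Doubled: 2 × £73,950 = £147,900
Penalty days: min(10, 60) = 10
Waiting-time penalty: 10 × £530 = £5,300
Subtotal: £73,950 + £147,900 + £5,300 = £227,150
Attorney fees: 30% of £227,150 = £68,145
Total award: £227,150 + £68,145 = £295,295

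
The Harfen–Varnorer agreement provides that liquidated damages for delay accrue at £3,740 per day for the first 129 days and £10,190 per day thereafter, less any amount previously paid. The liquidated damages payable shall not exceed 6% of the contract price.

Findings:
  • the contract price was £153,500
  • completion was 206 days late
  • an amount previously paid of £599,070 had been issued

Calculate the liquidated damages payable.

First 129 days: 129 × £3,740 = £482,460
Remaining days: (206 − 129) × £10,190 = £784,630
Accrued per-day damages: £482,460 + £784,630 = £1,267,090
Less amount previously paid: £1,267,090 − £599,070 = £668,020
Cap: 6% of £153,500 = £9,210
Cap at £9,210: £668,020 exceeds the cap → £9,210

£9,210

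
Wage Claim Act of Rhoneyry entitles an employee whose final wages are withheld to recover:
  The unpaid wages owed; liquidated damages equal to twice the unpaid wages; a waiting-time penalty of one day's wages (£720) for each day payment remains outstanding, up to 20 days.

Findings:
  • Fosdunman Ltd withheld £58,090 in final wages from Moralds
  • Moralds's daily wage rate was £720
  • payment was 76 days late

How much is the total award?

Doubled: 2 × £58,090 = £116,180
Penalty days: min(76, 20) = 20
Waiting-time penalty: 20 × £720 = £14,400
Total award: £58,090 + £116,180 + £14,400 = £188,670

£188,670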